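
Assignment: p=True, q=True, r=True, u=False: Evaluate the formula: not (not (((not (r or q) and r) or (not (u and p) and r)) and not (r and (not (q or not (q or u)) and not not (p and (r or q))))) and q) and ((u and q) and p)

r or q = True or True = True
not (r or q) = not True = False
not (r or q) and r = False and True = False
u and p = False and True = False
not (u and p) = not False = True
not (u and p) and r = True and True = True
(not (r or q) and r) or (not (u and p) and r) = False or True = True
q or u = True or False = True
not (q or u) = not True = False
q or not (q or u) = True or False = True
not (q or not (q or u)) = not True = False
r or q = True or True = True
p and (r or q) = True and True = True
not (p and (r or q)) = not True = False
not not (p and (r or q)) = not False = True
not (q or not (q or u)) and not not (p and (r or q)) = False and True = False
r and (not (q or not (q or u)) and not not (p and (r or q))) = True and False = False
not (r and (not (q or not (q or u)) and not not (p and (r or q)))) = not False = True
((not (r or q) and r) or (not (u and p) and r)) and not (r and (not (q or not (q or u)) and not not (p and (r or q)))) = True and True = True
not (((not (r or q) and r) or (not (u and p) and r)) and not (r and (not (q or not (q or u)) and not not (p and (r or q))))) = not True = False
not (((not (r or q) and r) or (not (u and p) and r)) and not (r and (not (q or not (q or u)) and not not (p and (r or q))))) and q = False and True = False
not (not (((not (r or q) and r) or (not (u and p) and r)) and not (r and (not (q or not (q or u)) and not not (p and (r or q))))) and q) = not False = True
u and q = False and True = False
(u and q) and p = False and True = False
not (not (((not (r or q) and r) or (not (u and p) and r)) and not (r and (not (q or not (q or u)) and not not (p and (r or q))))) and q) and ((u and q) and p) = True and False = False

False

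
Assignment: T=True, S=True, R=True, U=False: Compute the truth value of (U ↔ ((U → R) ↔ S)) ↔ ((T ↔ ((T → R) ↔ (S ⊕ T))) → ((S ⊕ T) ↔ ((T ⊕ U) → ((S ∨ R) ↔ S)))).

False

U → R = False → True = True
(U → R) ↔ S = True ↔ True = True
U ↔ ((U → R) ↔ S) = False ↔ True = False
T → R = True → True = True
S ⊕ T = True ⊕ True = False
(T → R) ↔ (S ⊕ T) = True ↔ False = False
T ↔ ((T → R) ↔ (S ⊕ T)) = True ↔ False = False
S ⊕ T = True ⊕ True = False
T ⊕ U = True ⊕ False = True
S ∨ R = True ∨ True = True
(S ∨ R) ↔ S = True ↔ True = True
(T ⊕ U) → ((S ∨ R) ↔ S) = True → True = True
(S ⊕ T) ↔ ((T ⊕ U) → ((S ∨ R) ↔ S)) = False ↔ True = False
(T ↔ ((T → R) ↔ (S ⊕ T))) → ((S ⊕ T) ↔ ((T ⊕ U) → ((S ∨ R) ↔ S))) = False → False = True
(U ↔ ((U → R) ↔ S)) ↔ ((T ↔ ((T → R) ↔ (S ⊕ T))) → ((S ⊕ T) ↔ ((T ⊕ U) → ((S ∨ R) ↔ S)))) = False ↔ True = False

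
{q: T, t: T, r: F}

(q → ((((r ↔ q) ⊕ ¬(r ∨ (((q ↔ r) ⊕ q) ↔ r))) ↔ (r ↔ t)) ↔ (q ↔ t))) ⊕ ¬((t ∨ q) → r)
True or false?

T

Substituting q=T, t=T, r=F:
r ↔ q = F ↔ T = F
q ↔ r = T ↔ F = F
(q ↔ r) ⊕ q = F ⊕ T = T
((q ↔ r) ⊕ q) ↔ r = T ↔ F = F
r ∨ (((q ↔ r) ⊕ q) ↔ r) = F ∨ F = F
¬(r ∨ (((q ↔ r) ⊕ q) ↔ r)) = ¬F = T
(r ↔ q) ⊕ ¬(r ∨ (((q ↔ r) ⊕ q) ↔ r)) = F ⊕ T = T
r ↔ t = F ↔ T = F
((r ↔ q) ⊕ ¬(r ∨ (((q ↔ r) ⊕ q) ↔ r))) ↔ (r ↔ t) = T ↔ F = F
q ↔ t = T ↔ T = T
(((r ↔ q) ⊕ ¬(r ∨ (((q ↔ r) ⊕ q) ↔ r))) ↔ (r ↔ t)) ↔ (q ↔ t) = F ↔ T = F
q → ((((r ↔ q) ⊕ ¬(r ∨ (((q ↔ r) ⊕ q) ↔ r))) ↔ (r ↔ t)) ↔ (q ↔ t)) = T → F = F
t ∨ q = T ∨ T = T
(t ∨ q) → r = T → F = F
¬((t ∨ q) → r) = ¬F = T
(q → ((((r ↔ q) ⊕ ¬(r ∨ (((q ↔ r) ⊕ q) ↔ r))) ↔ (r ↔ t)) ↔ (q ↔ t))) ⊕ ¬((t ∨ q) → r) = F ⊕ T = T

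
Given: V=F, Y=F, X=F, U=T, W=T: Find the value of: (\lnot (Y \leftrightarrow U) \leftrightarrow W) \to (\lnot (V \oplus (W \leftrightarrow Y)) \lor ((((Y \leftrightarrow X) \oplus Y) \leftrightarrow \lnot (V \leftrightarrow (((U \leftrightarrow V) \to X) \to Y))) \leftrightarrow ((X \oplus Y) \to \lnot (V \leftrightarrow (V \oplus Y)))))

T

Y \leftrightarrow U = F \leftrightarrow T = F
\lnot (Y \leftrightarrow U) = \lnot F = T
\lnot (Y \leftrightarrow U) \leftrightarrow W = T \leftrightarrow T = T
W \leftrightarrow Y = T \leftrightarrow F = F
V \oplus (W \leftrightarrow Y) = F \oplus F = F
\lnot (V \oplus (W \leftrightarrow Y)) = \lnot F = T
Y \leftrightarrow X = F \leftrightarrow F = T
(Y \leftrightarrow X) \oplus Y = T \oplus F = T
U \leftrightarrow V = T \leftrightarrow F = F
(U \leftrightarrow V) \to X = F \to F = T
((U \leftrightarrow V) \to X) \to Y = T \to F = F
V \leftrightarrow (((U \leftrightarrow V) \to X) \to Y) = F \leftrightarrow F = T
\lnot (V \leftrightarrow (((U \leftrightarrow V) \to X) \to Y)) = \lnot T = F
((Y \leftrightarrow X) \oplus Y) \leftrightarrow \lnot (V \leftrightarrow (((U \leftrightarrow V) \to X) \to Y)) = T \leftrightarrow F = F
X \oplus Y = F \oplus F = F
V \oplus Y = F \oplus F = F
V \leftrightarrow (V \oplus Y) = F \leftrightarrow F = T
\lnot (V \leftrightarrow (V \oplus Y)) = \lnot T = F
(X \oplus Y) \to \lnot (V \leftrightarrow (V \oplus Y)) = F \to F = T
(((Y \leftrightarrow X) \oplus Y) \leftrightarrow \lnot (V \leftrightarrow (((U \leftrightarrow V) \to X) \to Y))) \leftrightarrow ((X \oplus Y) \to \lnot (V \leftrightarrow (V \oplus Y))) = F \leftrightarrow T = F
\lnot (V \oplus (W \leftrightarrow Y)) \lor ((((Y \leftrightarrow X) \oplus Y) \leftrightarrow \lnot (V \leftrightarrow (((U \leftrightarrow V) \to X) \to Y))) \leftrightarrow ((X \oplus Y) \to \lnot (V \leftrightarrow (V \oplus Y)))) = T \lor F = T
(\lnot (Y \leftrightarrow U) \leftrightarrow W) \to (\lnot (V \oplus (W \leftrightarrow Y)) \lor ((((Y \leftrightarrow X) \oplus Y) \leftrightarrow \lnot (V \leftrightarrow (((U \leftrightarrow V) \to X) \to Y))) \leftrightarrow ((X \oplus Y) \to \lnot (V \leftrightarrow (V \oplus Y))))) = T \to T = T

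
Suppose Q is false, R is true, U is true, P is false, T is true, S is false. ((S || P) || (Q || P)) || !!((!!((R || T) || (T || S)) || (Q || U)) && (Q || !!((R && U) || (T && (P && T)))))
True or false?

1

Substituting Q=0, R=1, U=1, P=0, T=1, S=0:
S || P = 0 || 0 = 0
Q || P = 0 || 0 = 0
(S || P) || (Q || P) = 0 || 0 = 0
R || T = 1 || 1 = 1
T || S = 1 || 0 = 1
(R || T) || (T || S) = 1 || 1 = 1
!((R || T) || (T || S)) = !1 = 0
!!((R || T) || (T || S)) = !0 = 1
Q || U = 0 || 1 = 1
!!((R || T) || (T || S)) || (Q || U) = 1 || 1 = 1
R && U = 1 && 1 = 1
P && T = 0 && 1 = 0
T && (P && T) = 1 && 0 = 0
(R && U) || (T && (P && T)) = 1 || 0 = 1
!((R && U) || (T && (P && T))) = !1 = 0
!!((R && U) || (T && (P && T))) = !0 = 1
Q || !!((R && U) || (T && (P && T))) = 0 || 1 = 1
(!!((R || T) || (T || S)) || (Q || U)) && (Q || !!((R && U) || (T && (P && T)))) = 1 && 1 = 1
!((!!((R || T) || (T || S)) || (Q || U)) && (Q || !!((R && U) || (T && (P && T))))) = !1 = 0
!!((!!((R || T) || (T || S)) || (Q || U)) && (Q || !!((R && U) || (T && (P && T))))) = !0 = 1
((S || P) || (Q || P)) || !!((!!((R || T) || (T || S)) || (Q || U)) && (Q || !!((R && U) || (T && (P && T))))) = 0 || 1 = 1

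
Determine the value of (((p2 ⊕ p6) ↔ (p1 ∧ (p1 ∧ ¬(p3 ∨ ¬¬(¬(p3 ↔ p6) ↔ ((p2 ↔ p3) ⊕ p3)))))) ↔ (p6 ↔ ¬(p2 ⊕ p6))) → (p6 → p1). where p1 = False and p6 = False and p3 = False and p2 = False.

True

Substituting p1=False, p6=False, p3=False, p2=False:
p2 ⊕ p6 = False ⊕ False = False
p3 ↔ p6 = False ↔ False = True
¬(p3 ↔ p6) = ¬True = False
p2 ↔ p3 = False ↔ False = True
(p2 ↔ p3) ⊕ p3 = True ⊕ False = True
¬(p3 ↔ p6) ↔ ((p2 ↔ p3) ⊕ p3) = False ↔ True = False
¬(¬(p3 ↔ p6) ↔ ((p2 ↔ p3) ⊕ p3)) = ¬False = True
¬¬(¬(p3 ↔ p6) ↔ ((p2 ↔ p3) ⊕ p3)) = ¬True = False
p3 ∨ ¬¬(¬(p3 ↔ p6) ↔ ((p2 ↔ p3) ⊕ p3)) = False ∨ False = False
¬(p3 ∨ ¬¬(¬(p3 ↔ p6) ↔ ((p2 ↔ p3) ⊕ p3))) = ¬False = True
p1 ∧ ¬(p3 ∨ ¬¬(¬(p3 ↔ p6) ↔ ((p2 ↔ p3) ⊕ p3))) = False ∧ True = False
p1 ∧ (p1 ∧ ¬(p3 ∨ ¬¬(¬(p3 ↔ p6) ↔ ((p2 ↔ p3) ⊕ p3)))) = False ∧ False = False
(p2 ⊕ p6) ↔ (p1 ∧ (p1 ∧ ¬(p3 ∨ ¬¬(¬(p3 ↔ p6) ↔ ((p2 ↔ p3) ⊕ p3))))) = False ↔ False = True
p2 ⊕ p6 = False ⊕ False = False
¬(p2 ⊕ p6) = ¬False = True
p6 ↔ ¬(p2 ⊕ p6) = False ↔ True = False
((p2 ⊕ p6) ↔ (p1 ∧ (p1 ∧ ¬(p3 ∨ ¬¬(¬(p3 ↔ p6) ↔ ((p2 ↔ p3) ⊕ p3)))))) ↔ (p6 ↔ ¬(p2 ⊕ p6)) = True ↔ False = False
p6 → p1 = False → False = True
(((p2 ⊕ p6) ↔ (p1 ∧ (p1 ∧ ¬(p3 ∨ ¬¬(¬(p3 ↔ p6) ↔ ((p2 ↔ p3) ⊕ p3)))))) ↔ (p6 ↔ ¬(p2 ⊕ p6))) → (p6 → p1) = False → True = True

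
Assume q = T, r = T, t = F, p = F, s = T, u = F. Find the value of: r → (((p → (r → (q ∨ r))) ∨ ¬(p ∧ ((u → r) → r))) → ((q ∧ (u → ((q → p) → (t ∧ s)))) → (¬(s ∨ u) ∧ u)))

F

Substituting q=T, r=T, t=F, p=F, s=T, u=F:
q ∨ r = T ∨ T = T
r → (q ∨ r) = T → T = T
p → (r → (q ∨ r)) = F → T = T
u → r = F → T = T
(u → r) → r = T → T = T
p ∧ ((u → r) → r) = F ∧ T = F
¬(p ∧ ((u → r) → r)) = ¬F = T
(p → (r → (q ∨ r))) ∨ ¬(p ∧ ((u → r) → r)) = T ∨ T = T
q → p = T → F = F
t ∧ s = F ∧ T = F
(q → p) → (t ∧ s) = F → F = T
u → ((q → p) → (t ∧ s)) = F → T = T
q ∧ (u → ((q → p) → (t ∧ s))) = T ∧ T = T
s ∨ u = T ∨ F = T
¬(s ∨ u) = ¬T = F
¬(s ∨ u) ∧ u = F ∧ F = F
(q ∧ (u → ((q → p) → (t ∧ s)))) → (¬(s ∨ u) ∧ u) = T → F = F
((p → (r → (q ∨ r))) ∨ ¬(p ∧ ((u → r) → r))) → ((q ∧ (u → ((q → p) → (t ∧ s)))) → (¬(s ∨ u) ∧ u)) = T → F = F
r → (((p → (r → (q ∨ r))) ∨ ¬(p ∧ ((u → r) → r))) → ((q ∧ (u → ((q → p) → (t ∧ s)))) → (¬(s ∨ u) ∧ u))) = T → F = F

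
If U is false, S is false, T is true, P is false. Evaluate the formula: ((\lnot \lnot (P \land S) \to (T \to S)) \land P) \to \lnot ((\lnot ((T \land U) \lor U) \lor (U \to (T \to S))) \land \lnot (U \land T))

\text{True}

Substituting U=\text{False}, S=\text{False}, T=\text{True}, P=\text{False}:
P \land S = \text{False} \land \text{False} = \text{False}
\lnot (P \land S) = \lnot \text{False} = \text{True}
\lnot \lnot (P \land S) = \lnot \text{True} = \text{False}
T \to S = \text{True} \to \text{False} = \text{False}
\lnot \lnot (P \land S) \to (T \to S) = \text{False} \to \text{False} = \text{True}
(\lnot \lnot (P \land S) \to (T \to S)) \land P = \text{True} \land \text{False} = \text{False}
T \land U = \text{True} \land \text{False} = \text{False}
(T \land U) \lor U = \text{False} \lor \text{False} = \text{False}
\lnot ((T \land U) \lor U) = \lnot \text{False} = \text{True}
T \to S = \text{True} \to \text{False} = \text{False}
U \to (T \to S) = \text{False} \to \text{False} = \text{True}
\lnot ((T \land U) \lor U) \lor (U \to (T \to S)) = \text{True} \lor \text{True} = \text{True}
U \land T = \text{False} \land \text{True} = \text{False}
\lnot (U \land T) = \lnot \text{False} = \text{True}
(\lnot ((T \land U) \lor U) \lor (U \to (T \to S))) \land \lnot (U \land T) = \text{True} \land \text{True} = \text{True}
\lnot ((\lnot ((T \land U) \lor U) \lor (U \to (T \to S))) \land \lnot (U \land T)) = \lnot \text{True} = \text{False}
((\lnot \lnot (P \land S) \to (T \to S)) \land P) \to \lnot ((\lnot ((T \land U) \lor U) \lor (U \to (T \to S))) \land \lnot (U \land T)) = \text{False} \to \text{False} = \text{True}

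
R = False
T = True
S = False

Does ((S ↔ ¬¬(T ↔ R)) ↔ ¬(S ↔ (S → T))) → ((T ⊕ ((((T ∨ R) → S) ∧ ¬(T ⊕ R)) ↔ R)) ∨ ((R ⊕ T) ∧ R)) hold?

T ↔ R = True ↔ False = False
¬(T ↔ R) = ¬False = True
¬¬(T ↔ R) = ¬True = False
S ↔ ¬¬(T ↔ R) = False ↔ False = True
S → T = False → True = True
S ↔ (S → T) = False ↔ True = False
¬(S ↔ (S → T)) = ¬False = True
(S ↔ ¬¬(T ↔ R)) ↔ ¬(S ↔ (S → T)) = True ↔ True = True
T ∨ R = True ∨ False = True
(T ∨ R) → S = True → False = False
T ⊕ R = True ⊕ False = True
¬(T ⊕ R) = ¬True = False
((T ∨ R) → S) ∧ ¬(T ⊕ R) = False ∧ False = False
(((T ∨ R) → S) ∧ ¬(T ⊕ R)) ↔ R = False ↔ False = True
T ⊕ ((((T ∨ R) → S) ∧ ¬(T ⊕ R)) ↔ R) = True ⊕ True = False
R ⊕ T = False ⊕ True = True
(R ⊕ T) ∧ R = True ∧ False = False
(T ⊕ ((((T ∨ R) → S) ∧ ¬(T ⊕ R)) ↔ R)) ∨ ((R ⊕ T) ∧ R) = False ∨ False = False
((S ↔ ¬¬(T ↔ R)) ↔ ¬(S ↔ (S → T))) → ((T ⊕ ((((T ∨ R) → S) ∧ ¬(T ⊕ R)) ↔ R)) ∨ ((R ⊕ T) ∧ R)) = True → False = False

False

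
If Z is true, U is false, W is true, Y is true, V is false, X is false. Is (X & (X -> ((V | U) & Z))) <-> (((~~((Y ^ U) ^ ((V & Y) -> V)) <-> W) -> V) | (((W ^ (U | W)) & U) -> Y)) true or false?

V | U = False | False = False
(V | U) & Z = False & True = False
X -> ((V | U) & Z) = False -> False = True
X & (X -> ((V | U) & Z)) = False & True = False
Y ^ U = True ^ False = True
V & Y = False & True = False
(V & Y) -> V = False -> False = True
(Y ^ U) ^ ((V & Y) -> V) = True ^ True = False
~((Y ^ U) ^ ((V & Y) -> V)) = ~False = True
~~((Y ^ U) ^ ((V & Y) -> V)) = ~True = False
~~((Y ^ U) ^ ((V & Y) -> V)) <-> W = False <-> True = False
(~~((Y ^ U) ^ ((V & Y) -> V)) <-> W) -> V = False -> False = True
U | W = False | True = True
W ^ (U | W) = True ^ True = False
(W ^ (U | W)) & U = False & False = False
((W ^ (U | W)) & U) -> Y = False -> True = True
((~~((Y ^ U) ^ ((V & Y) -> V)) <-> W) -> V) | (((W ^ (U | W)) & U) -> Y) = True | True = True
(X & (X -> ((V | U) & Z))) <-> (((~~((Y ^ U) ^ ((V & Y) -> V)) <-> W) -> V) | (((W ^ (U | W)) & U) -> Y)) = False <-> True = False

False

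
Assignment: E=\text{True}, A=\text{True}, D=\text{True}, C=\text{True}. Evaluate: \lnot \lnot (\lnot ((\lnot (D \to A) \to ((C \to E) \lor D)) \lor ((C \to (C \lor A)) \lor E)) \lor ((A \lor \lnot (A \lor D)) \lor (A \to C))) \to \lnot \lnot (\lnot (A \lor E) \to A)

\text{True}

Substituting E=\text{True}, A=\text{True}, D=\text{True}, C=\text{True}:
D \to A = \text{True} \to \text{True} = \text{True}
\lnot (D \to A) = \lnot \text{True} = \text{False}
C \to E = \text{True} \to \text{True} = \text{True}
(C \to E) \lor D = \text{True} \lor \text{True} = \text{True}
\lnot (D \to A) \to ((C \to E) \lor D) = \text{False} \to \text{True} = \text{True}
C \lor A = \text{True} \lor \text{True} = \text{True}
C \to (C \lor A) = \text{True} \to \text{True} = \text{True}
(C \to (C \lor A)) \lor E = \text{True} \lor \text{True} = \text{True}
(\lnot (D \to A) \to ((C \to E) \lor D)) \lor ((C \to (C \lor A)) \lor E) = \text{True} \lor \text{True} = \text{True}
\lnot ((\lnot (D \to A) \to ((C \to E) \lor D)) \lor ((C \to (C \lor A)) \lor E)) = \lnot \text{True} = \text{False}
A \lor D = \text{True} \lor \text{True} = \text{True}
\lnot (A \lor D) = \lnot \text{True} = \text{False}
A \lor \lnot (A \lor D) = \text{True} \lor \text{False} = \text{True}
A \to C = \text{True} \to \text{True} = \text{True}
(A \lor \lnot (A \lor D)) \lor (A \to C) = \text{True} \lor \text{True} = \text{True}
\lnot ((\lnot (D \to A) \to ((C \to E) \lor D)) \lor ((C \to (C \lor A)) \lor E)) \lor ((A \lor \lnot (A \lor D)) \lor (A \to C)) = \text{False} \lor \text{True} = \text{True}
\lnot (\lnot ((\lnot (D \to A) \to ((C \to E) \lor D)) \lor ((C \to (C \lor A)) \lor E)) \lor ((A \lor \lnot (A \lor D)) \lor (A \to C))) = \lnot \text{True} = \text{False}
\lnot \lnot (\lnot ((\lnot (D \to A) \to ((C \to E) \lor D)) \lor ((C \to (C \lor A)) \lor E)) \lor ((A \lor \lnot (A \lor D)) \lor (A \to C))) = \lnot \text{False} = \text{True}
A \lor E = \text{True} \lor \text{True} = \text{True}
\lnot (A \lor E) = \lnot \text{True} = \text{False}
\lnot (A \lor E) \to A = \text{False} \to \text{True} = \text{True}
\lnot (\lnot (A \lor E) \to A) = \lnot \text{True} = \text{False}
\lnot \lnot (\lnot (A \lor E) \to A) = \lnot \text{False} = \text{True}
\lnot \lnot (\lnot ((\lnot (D \to A) \to ((C \to E) \lor D)) \lor ((C \to (C \lor A)) \lor E)) \lor ((A \lor \lnot (A \lor D)) \lor (A \to C))) \to \lnot \lnot (\lnot (A \lor E) \to A) = \text{True} \to \text{True} = \text{True}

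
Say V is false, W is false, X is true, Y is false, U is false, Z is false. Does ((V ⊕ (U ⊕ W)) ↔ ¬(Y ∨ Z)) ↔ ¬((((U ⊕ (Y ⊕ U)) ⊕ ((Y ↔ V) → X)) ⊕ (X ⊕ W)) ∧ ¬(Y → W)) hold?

F

U ⊕ W = F ⊕ F = F
V ⊕ (U ⊕ W) = F ⊕ F = F
Y ∨ Z = F ∨ F = F
¬(Y ∨ Z) = ¬F = T
(V ⊕ (U ⊕ W)) ↔ ¬(Y ∨ Z) = F ↔ T = F
Y ⊕ U = F ⊕ F = F
U ⊕ (Y ⊕ U) = F ⊕ F = F
Y ↔ V = F ↔ F = T
(Y ↔ V) → X = T → T = T
(U ⊕ (Y ⊕ U)) ⊕ ((Y ↔ V) → X) = F ⊕ T = T
X ⊕ W = T ⊕ F = T
((U ⊕ (Y ⊕ U)) ⊕ ((Y ↔ V) → X)) ⊕ (X ⊕ W) = T ⊕ T = F
Y → W = F → F = T
¬(Y → W) = ¬T = F
(((U ⊕ (Y ⊕ U)) ⊕ ((Y ↔ V) → X)) ⊕ (X ⊕ W)) ∧ ¬(Y → W) = F ∧ F = F
¬((((U ⊕ (Y ⊕ U)) ⊕ ((Y ↔ V) → X)) ⊕ (X ⊕ W)) ∧ ¬(Y → W)) = ¬F = T
((V ⊕ (U ⊕ W)) ↔ ¬(Y ∨ Z)) ↔ ¬((((U ⊕ (Y ⊕ U)) ⊕ ((Y ↔ V) → X)) ⊕ (X ⊕ W)) ∧ ¬(Y → W)) = F ↔ T = F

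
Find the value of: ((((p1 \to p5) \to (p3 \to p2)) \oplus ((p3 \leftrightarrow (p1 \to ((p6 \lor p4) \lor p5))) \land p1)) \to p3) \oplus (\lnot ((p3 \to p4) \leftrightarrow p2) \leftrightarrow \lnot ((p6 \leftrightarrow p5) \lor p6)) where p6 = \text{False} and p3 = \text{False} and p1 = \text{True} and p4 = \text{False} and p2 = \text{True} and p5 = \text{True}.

\text{False}

Substituting p6=\text{False}, p3=\text{False}, p1=\text{True}, p4=\text{False}, p2=\text{True}, p5=\text{True}:
p1 \to p5 = \text{True} \to \text{True} = \text{True}
p3 \to p2 = \text{False} \to \text{True} = \text{True}
(p1 \to p5) \to (p3 \to p2) = \text{True} \to \text{True} = \text{True}
p6 \lor p4 = \text{False} \lor \text{False} = \text{False}
(p6 \lor p4) \lor p5 = \text{False} \lor \text{True} = \text{True}
p1 \to ((p6 \lor p4) \lor p5) = \text{True} \to \text{True} = \text{True}
p3 \leftrightarrow (p1 \to ((p6 \lor p4) \lor p5)) = \text{False} \leftrightarrow \text{True} = \text{False}
(p3 \leftrightarrow (p1 \to ((p6 \lor p4) \lor p5))) \land p1 = \text{False} \land \text{True} = \text{False}
((p1 \to p5) \to (p3 \to p2)) \oplus ((p3 \leftrightarrow (p1 \to ((p6 \lor p4) \lor p5))) \land p1) = \text{True} \oplus \text{False} = \text{True}
(((p1 \to p5) \to (p3 \to p2)) \oplus ((p3 \leftrightarrow (p1 \to ((p6 \lor p4) \lor p5))) \land p1)) \to p3 = \text{True} \to \text{False} = \text{False}
p3 \to p4 = \text{False} \to \text{False} = \text{True}
(p3 \to p4) \leftrightarrow p2 = \text{True} \leftrightarrow \text{True} = \text{True}
\lnot ((p3 \to p4) \leftrightarrow p2) = \lnot \text{True} = \text{False}
p6 \leftrightarrow p5 = \text{False} \leftrightarrow \text{True} = \text{False}
(p6 \leftrightarrow p5) \lor p6 = \text{False} \lor \text{False} = \text{False}
\lnot ((p6 \leftrightarrow p5) \lor p6) = \lnot \text{False} = \text{True}
\lnot ((p3 \to p4) \leftrightarrow p2) \leftrightarrow \lnot ((p6 \leftrightarrow p5) \lor p6) = \text{False} \leftrightarrow \text{True} = \text{False}
((((p1 \to p5) \to (p3 \to p2)) \oplus ((p3 \leftrightarrow (p1 \to ((p6 \lor p4) \lor p5))) \land p1)) \to p3) \oplus (\lnot ((p3 \to p4) \leftrightarrow p2) \leftrightarrow \lnot ((p6 \leftrightarrow p5) \lor p6)) = \text{False} \oplus \text{False} = \text{False}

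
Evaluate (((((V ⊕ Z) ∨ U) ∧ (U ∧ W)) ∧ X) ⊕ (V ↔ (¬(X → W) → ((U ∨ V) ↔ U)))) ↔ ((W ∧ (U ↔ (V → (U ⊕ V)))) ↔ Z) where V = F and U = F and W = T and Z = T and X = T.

V ⊕ Z = F ⊕ T = T
(V ⊕ Z) ∨ U = T ∨ F = T
U ∧ W = F ∧ T = F
((V ⊕ Z) ∨ U) ∧ (U ∧ W) = T ∧ F = F
(((V ⊕ Z) ∨ U) ∧ (U ∧ W)) ∧ X = F ∧ T = F
X → W = T → T = T
¬(X → W) = ¬T = F
U ∨ V = F ∨ F = F
(U ∨ V) ↔ U = F ↔ F = T
¬(X → W) → ((U ∨ V) ↔ U) = F → T = T
V ↔ (¬(X → W) → ((U ∨ V) ↔ U)) = F ↔ T = F
((((V ⊕ Z) ∨ U) ∧ (U ∧ W)) ∧ X) ⊕ (V ↔ (¬(X → W) → ((U ∨ V) ↔ U))) = F ⊕ F = F
U ⊕ V = F ⊕ F = F
V → (U ⊕ V) = F → F = T
U ↔ (V → (U ⊕ V)) = F ↔ T = F
W ∧ (U ↔ (V → (U ⊕ V))) = T ∧ F = F
(W ∧ (U ↔ (V → (U ⊕ V)))) ↔ Z = F ↔ T = F
(((((V ⊕ Z) ∨ U) ∧ (U ∧ W)) ∧ X) ⊕ (V ↔ (¬(X → W) → ((U ∨ V) ↔ U)))) ↔ ((W ∧ (U ↔ (V → (U ⊕ V)))) ↔ Z) = F ↔ F = T

T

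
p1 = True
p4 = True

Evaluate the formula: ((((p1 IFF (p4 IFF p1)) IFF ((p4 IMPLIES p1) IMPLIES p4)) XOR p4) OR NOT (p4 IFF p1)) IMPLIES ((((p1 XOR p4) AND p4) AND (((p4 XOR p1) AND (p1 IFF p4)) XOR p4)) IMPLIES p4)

True

p4 IFF p1 = True IFF True = True
p1 IFF (p4 IFF p1) = True IFF True = True
p4 IMPLIES p1 = True IMPLIES True = True
(p4 IMPLIES p1) IMPLIES p4 = True IMPLIES True = True
(p1 IFF (p4 IFF p1)) IFF ((p4 IMPLIES p1) IMPLIES p4) = True IFF True = True
((p1 IFF (p4 IFF p1)) IFF ((p4 IMPLIES p1) IMPLIES p4)) XOR p4 = True XOR True = False
p4 IFF p1 = True IFF True = True
NOT (p4 IFF p1) = NOT True = False
(((p1 IFF (p4 IFF p1)) IFF ((p4 IMPLIES p1) IMPLIES p4)) XOR p4) OR NOT (p4 IFF p1) = False OR False = False
p1 XOR p4 = True XOR True = False
(p1 XOR p4) AND p4 = False AND True = False
p4 XOR p1 = True XOR True = False
p1 IFF p4 = True IFF True = True
(p4 XOR p1) AND (p1 IFF p4) = False AND True = False
((p4 XOR p1) AND (p1 IFF p4)) XOR p4 = False XOR True = True
((p1 XOR p4) AND p4) AND (((p4 XOR p1) AND (p1 IFF p4)) XOR p4) = False AND True = False
(((p1 XOR p4) AND p4) AND (((p4 XOR p1) AND (p1 IFF p4)) XOR p4)) IMPLIES p4 = False IMPLIES True = True
((((p1 IFF (p4 IFF p1)) IFF ((p4 IMPLIES p1) IMPLIES p4)) XOR p4) OR NOT (p4 IFF p1)) IMPLIES ((((p1 XOR p4) AND p4) AND (((p4 XOR p1) AND (p1 IFF p4)) XOR p4)) IMPLIES p4) = False IMPLIES True = True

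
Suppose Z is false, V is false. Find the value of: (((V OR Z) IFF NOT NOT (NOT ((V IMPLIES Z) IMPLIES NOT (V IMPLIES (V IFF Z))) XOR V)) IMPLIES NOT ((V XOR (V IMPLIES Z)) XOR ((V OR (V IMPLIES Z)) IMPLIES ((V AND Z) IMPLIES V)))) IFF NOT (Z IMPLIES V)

False

V OR Z = False OR False = False
V IMPLIES Z = False IMPLIES False = True
V IFF Z = False IFF False = True
V IMPLIES (V IFF Z) = False IMPLIES True = True
NOT (V IMPLIES (V IFF Z)) = NOT True = False
(V IMPLIES Z) IMPLIES NOT (V IMPLIES (V IFF Z)) = True IMPLIES False = False
NOT ((V IMPLIES Z) IMPLIES NOT (V IMPLIES (V IFF Z))) = NOT False = True
NOT ((V IMPLIES Z) IMPLIES NOT (V IMPLIES (V IFF Z))) XOR V = True XOR False = True
NOT (NOT ((V IMPLIES Z) IMPLIES NOT (V IMPLIES (V IFF Z))) XOR V) = NOT True = False
NOT NOT (NOT ((V IMPLIES Z) IMPLIES NOT (V IMPLIES (V IFF Z))) XOR V) = NOT False = True
(V OR Z) IFF NOT NOT (NOT ((V IMPLIES Z) IMPLIES NOT (V IMPLIES (V IFF Z))) XOR V) = False IFF True = False
V IMPLIES Z = False IMPLIES False = True
V XOR (V IMPLIES Z) = False XOR True = True
V IMPLIES Z = False IMPLIES False = True
V OR (V IMPLIES Z) = False OR True = True
V AND Z = False AND False = False
(V AND Z) IMPLIES V = False IMPLIES False = True
(V OR (V IMPLIES Z)) IMPLIES ((V AND Z) IMPLIES V) = True IMPLIES True = True
(V XOR (V IMPLIES Z)) XOR ((V OR (V IMPLIES Z)) IMPLIES ((V AND Z) IMPLIES V)) = True XOR True = False
NOT ((V XOR (V IMPLIES Z)) XOR ((V OR (V IMPLIES Z)) IMPLIES ((V AND Z) IMPLIES V))) = NOT False = True
((V OR Z) IFF NOT NOT (NOT ((V IMPLIES Z) IMPLIES NOT (V IMPLIES (V IFF Z))) XOR V)) IMPLIES NOT ((V XOR (V IMPLIES Z)) XOR ((V OR (V IMPLIES Z)) IMPLIES ((V AND Z) IMPLIES V))) = False IMPLIES True = True
Z IMPLIES V = False IMPLIES False = True
NOT (Z IMPLIES V) = NOT True = False
(((V OR Z) IFF NOT NOT (NOT ((V IMPLIES Z) IMPLIES NOT (V IMPLIES (V IFF Z))) XOR V)) IMPLIES NOT ((V XOR (V IMPLIES Z)) XOR ((V OR (V IMPLIES Z)) IMPLIES ((V AND Z) IMPLIES V)))) IFF NOT (Z IMPLIES V) = True IFF False = False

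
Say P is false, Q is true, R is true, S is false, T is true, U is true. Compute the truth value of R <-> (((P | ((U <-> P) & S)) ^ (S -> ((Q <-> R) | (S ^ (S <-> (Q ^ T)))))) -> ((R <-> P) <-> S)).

1

Substituting P=0, Q=1, R=1, S=0, T=1, U=1:
U <-> P = 1 <-> 0 = 0
(U <-> P) & S = 0 & 0 = 0
P | ((U <-> P) & S) = 0 | 0 = 0
Q <-> R = 1 <-> 1 = 1
Q ^ T = 1 ^ 1 = 0
S <-> (Q ^ T) = 0 <-> 0 = 1
S ^ (S <-> (Q ^ T)) = 0 ^ 1 = 1
(Q <-> R) | (S ^ (S <-> (Q ^ T))) = 1 | 1 = 1
S -> ((Q <-> R) | (S ^ (S <-> (Q ^ T)))) = 0 -> 1 = 1
(P | ((U <-> P) & S)) ^ (S -> ((Q <-> R) | (S ^ (S <-> (Q ^ T))))) = 0 ^ 1 = 1
R <-> P = 1 <-> 0 = 0
(R <-> P) <-> S = 0 <-> 0 = 1
((P | ((U <-> P) & S)) ^ (S -> ((Q <-> R) | (S ^ (S <-> (Q ^ T)))))) -> ((R <-> P) <-> S) = 1 -> 1 = 1
R <-> (((P | ((U <-> P) & S)) ^ (S -> ((Q <-> R) | (S ^ (S <-> (Q ^ T)))))) -> ((R <-> P) <-> S)) = 1 <-> 1 = 1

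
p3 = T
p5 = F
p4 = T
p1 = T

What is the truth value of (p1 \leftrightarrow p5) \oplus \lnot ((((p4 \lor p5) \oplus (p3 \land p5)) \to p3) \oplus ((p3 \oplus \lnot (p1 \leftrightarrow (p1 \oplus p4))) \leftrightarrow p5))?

T

p1 \leftrightarrow p5 = T \leftrightarrow F = F
p4 \lor p5 = T \lor F = T
p3 \land p5 = T \land F = F
(p4 \lor p5) \oplus (p3 \land p5) = T \oplus F = T
((p4 \lor p5) \oplus (p3 \land p5)) \to p3 = T \to T = T
p1 \oplus p4 = T \oplus T = F
p1 \leftrightarrow (p1 \oplus p4) = T \leftrightarrow F = F
\lnot (p1 \leftrightarrow (p1 \oplus p4)) = \lnot F = T
p3 \oplus \lnot (p1 \leftrightarrow (p1 \oplus p4)) = T \oplus T = F
(p3 \oplus \lnot (p1 \leftrightarrow (p1 \oplus p4))) \leftrightarrow p5 = F \leftrightarrow F = T
(((p4 \lor p5) \oplus (p3 \land p5)) \to p3) \oplus ((p3 \oplus \lnot (p1 \leftrightarrow (p1 \oplus p4))) \leftrightarrow p5) = T \oplus T = F
\lnot ((((p4 \lor p5) \oplus (p3 \land p5)) \to p3) \oplus ((p3 \oplus \lnot (p1 \leftrightarrow (p1 \oplus p4))) \leftrightarrow p5)) = \lnot F = T
(p1 \leftrightarrow p5) \oplus \lnot ((((p4 \lor p5) \oplus (p3 \land p5)) \to p3) \oplus ((p3 \oplus \lnot (p1 \leftrightarrow (p1 \oplus p4))) \leftrightarrow p5)) = F \oplus T = T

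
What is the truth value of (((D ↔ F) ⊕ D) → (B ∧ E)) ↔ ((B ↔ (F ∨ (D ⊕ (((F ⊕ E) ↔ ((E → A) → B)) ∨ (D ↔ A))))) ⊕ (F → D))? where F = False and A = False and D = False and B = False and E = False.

D ↔ F = False ↔ False = True
(D ↔ F) ⊕ D = True ⊕ False = True
B ∧ E = False ∧ False = False
((D ↔ F) ⊕ D) → (B ∧ E) = True → False = False
F ⊕ E = False ⊕ False = False
E → A = False → False = True
(E → A) → B = True → False = False
(F ⊕ E) ↔ ((E → A) → B) = False ↔ False = True
D ↔ A = False ↔ False = True
((F ⊕ E) ↔ ((E → A) → B)) ∨ (D ↔ A) = True ∨ True = True
D ⊕ (((F ⊕ E) ↔ ((E → A) → B)) ∨ (D ↔ A)) = False ⊕ True = True
F ∨ (D ⊕ (((F ⊕ E) ↔ ((E → A) → B)) ∨ (D ↔ A))) = False ∨ True = True
B ↔ (F ∨ (D ⊕ (((F ⊕ E) ↔ ((E → A) → B)) ∨ (D ↔ A)))) = False ↔ True = False
F → D = False → False = True
(B ↔ (F ∨ (D ⊕ (((F ⊕ E) ↔ ((E → A) → B)) ∨ (D ↔ A))))) ⊕ (F → D) = False ⊕ True = True
(((D ↔ F) ⊕ D) → (B ∧ E)) ↔ ((B ↔ (F ∨ (D ⊕ (((F ⊕ E) ↔ ((E → A) → B)) ∨ (D ↔ A))))) ⊕ (F → D)) = False ↔ True = False

False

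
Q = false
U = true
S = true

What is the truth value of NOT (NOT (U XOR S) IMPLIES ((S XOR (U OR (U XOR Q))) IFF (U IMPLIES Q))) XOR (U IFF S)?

U XOR S = true XOR true = false
NOT (U XOR S) = NOT false = true
U XOR Q = true XOR false = true
U OR (U XOR Q) = true OR true = true
S XOR (U OR (U XOR Q)) = true XOR true = false
U IMPLIES Q = true IMPLIES false = false
(S XOR (U OR (U XOR Q))) IFF (U IMPLIES Q) = false IFF false = true
NOT (U XOR S) IMPLIES ((S XOR (U OR (U XOR Q))) IFF (U IMPLIES Q)) = true IMPLIES true = true
NOT (NOT (U XOR S) IMPLIES ((S XOR (U OR (U XOR Q))) IFF (U IMPLIES Q))) = NOT true = false
U IFF S = true IFF true = true
NOT (NOT (U XOR S) IMPLIES ((S XOR (U OR (U XOR Q))) IFF (U IMPLIES Q))) XOR (U IFF S) = false XOR true = true

true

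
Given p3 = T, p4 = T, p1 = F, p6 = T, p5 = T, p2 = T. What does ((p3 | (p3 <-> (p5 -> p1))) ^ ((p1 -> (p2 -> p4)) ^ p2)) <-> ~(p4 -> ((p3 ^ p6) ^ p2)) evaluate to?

Substituting p3=T, p4=T, p1=F, p6=T, p5=T, p2=T:
p5 -> p1 = T -> F = F
p3 <-> (p5 -> p1) = T <-> F = F
p3 | (p3 <-> (p5 -> p1)) = T | F = T
p2 -> p4 = T -> T = T
p1 -> (p2 -> p4) = F -> T = T
(p1 -> (p2 -> p4)) ^ p2 = T ^ T = F
(p3 | (p3 <-> (p5 -> p1))) ^ ((p1 -> (p2 -> p4)) ^ p2) = T ^ F = T
p3 ^ p6 = T ^ T = F
(p3 ^ p6) ^ p2 = F ^ T = T
p4 -> ((p3 ^ p6) ^ p2) = T -> T = T
~(p4 -> ((p3 ^ p6) ^ p2)) = ~T = F
((p3 | (p3 <-> (p5 -> p1))) ^ ((p1 -> (p2 -> p4)) ^ p2)) <-> ~(p4 -> ((p3 ^ p6) ^ p2)) = T <-> F = F

F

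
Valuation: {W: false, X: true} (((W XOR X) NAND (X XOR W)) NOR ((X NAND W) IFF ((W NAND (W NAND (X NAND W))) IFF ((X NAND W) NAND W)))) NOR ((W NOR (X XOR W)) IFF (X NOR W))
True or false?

false

W XOR X = false XOR true = true
X XOR W = true XOR false = true
(W XOR X) NAND (X XOR W) = true NAND true = false
X NAND W = true NAND false = true
X NAND W = true NAND false = true
W NAND (X NAND W) = false NAND true = true
W NAND (W NAND (X NAND W)) = false NAND true = true
X NAND W = true NAND false = true
(X NAND W) NAND W = true NAND false = true
(W NAND (W NAND (X NAND W))) IFF ((X NAND W) NAND W) = true IFF true = true
(X NAND W) IFF ((W NAND (W NAND (X NAND W))) IFF ((X NAND W) NAND W)) = true IFF true = true
((W XOR X) NAND (X XOR W)) NOR ((X NAND W) IFF ((W NAND (W NAND (X NAND W))) IFF ((X NAND W) NAND W))) = false NOR true = false
X XOR W = true XOR false = true
W NOR (X XOR W) = false NOR true = false
X NOR W = true NOR false = false
(W NOR (X XOR W)) IFF (X NOR W) = false IFF false = true
(((W XOR X) NAND (X XOR W)) NOR ((X NAND W) IFF ((W NAND (W NAND (X NAND W))) IFF ((X NAND W) NAND W)))) NOR ((W NOR (X XOR W)) IFF (X NOR W)) = false NOR true = false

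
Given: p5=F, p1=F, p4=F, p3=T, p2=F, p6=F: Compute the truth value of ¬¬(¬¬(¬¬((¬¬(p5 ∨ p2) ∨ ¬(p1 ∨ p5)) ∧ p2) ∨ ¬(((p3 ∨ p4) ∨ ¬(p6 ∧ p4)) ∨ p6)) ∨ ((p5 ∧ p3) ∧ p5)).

F

p5 ∨ p2 = F ∨ F = F
¬(p5 ∨ p2) = ¬F = T
¬¬(p5 ∨ p2) = ¬T = F
p1 ∨ p5 = F ∨ F = F
¬(p1 ∨ p5) = ¬F = T
¬¬(p5 ∨ p2) ∨ ¬(p1 ∨ p5) = F ∨ T = T
(¬¬(p5 ∨ p2) ∨ ¬(p1 ∨ p5)) ∧ p2 = T ∧ F = F
¬((¬¬(p5 ∨ p2) ∨ ¬(p1 ∨ p5)) ∧ p2) = ¬F = T
¬¬((¬¬(p5 ∨ p2) ∨ ¬(p1 ∨ p5)) ∧ p2) = ¬T = F
p3 ∨ p4 = T ∨ F = T
p6 ∧ p4 = F ∧ F = F
¬(p6 ∧ p4) = ¬F = T
(p3 ∨ p4) ∨ ¬(p6 ∧ p4) = T ∨ T = T
((p3 ∨ p4) ∨ ¬(p6 ∧ p4)) ∨ p6 = T ∨ F = T
¬(((p3 ∨ p4) ∨ ¬(p6 ∧ p4)) ∨ p6) = ¬T = F
¬¬((¬¬(p5 ∨ p2) ∨ ¬(p1 ∨ p5)) ∧ p2) ∨ ¬(((p3 ∨ p4) ∨ ¬(p6 ∧ p4)) ∨ p6) = F ∨ F = F
¬(¬¬((¬¬(p5 ∨ p2) ∨ ¬(p1 ∨ p5)) ∧ p2) ∨ ¬(((p3 ∨ p4) ∨ ¬(p6 ∧ p4)) ∨ p6)) = ¬F = T
¬¬(¬¬((¬¬(p5 ∨ p2) ∨ ¬(p1 ∨ p5)) ∧ p2) ∨ ¬(((p3 ∨ p4) ∨ ¬(p6 ∧ p4)) ∨ p6)) = ¬T = F
p5 ∧ p3 = F ∧ T = F
(p5 ∧ p3) ∧ p5 = F ∧ F = F
¬¬(¬¬((¬¬(p5 ∨ p2) ∨ ¬(p1 ∨ p5)) ∧ p2) ∨ ¬(((p3 ∨ p4) ∨ ¬(p6 ∧ p4)) ∨ p6)) ∨ ((p5 ∧ p3) ∧ p5) = F ∨ F = F
¬(¬¬(¬¬((¬¬(p5 ∨ p2) ∨ ¬(p1 ∨ p5)) ∧ p2) ∨ ¬(((p3 ∨ p4) ∨ ¬(p6 ∧ p4)) ∨ p6)) ∨ ((p5 ∧ p3) ∧ p5)) = ¬F = T
¬¬(¬¬(¬¬((¬¬(p5 ∨ p2) ∨ ¬(p1 ∨ p5)) ∧ p2) ∨ ¬(((p3 ∨ p4) ∨ ¬(p6 ∧ p4)) ∨ p6)) ∨ ((p5 ∧ p3) ∧ p5)) = ¬T = F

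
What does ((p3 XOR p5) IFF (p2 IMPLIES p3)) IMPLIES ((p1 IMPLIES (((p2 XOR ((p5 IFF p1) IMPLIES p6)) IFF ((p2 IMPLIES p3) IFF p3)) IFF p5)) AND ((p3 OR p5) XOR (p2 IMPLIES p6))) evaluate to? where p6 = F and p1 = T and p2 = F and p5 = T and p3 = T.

p3 XOR p5 = T XOR T = F
p2 IMPLIES p3 = F IMPLIES T = T
(p3 XOR p5) IFF (p2 IMPLIES p3) = F IFF T = F
p5 IFF p1 = T IFF T = T
(p5 IFF p1) IMPLIES p6 = T IMPLIES F = F
p2 XOR ((p5 IFF p1) IMPLIES p6) = F XOR F = F
p2 IMPLIES p3 = F IMPLIES T = T
(p2 IMPLIES p3) IFF p3 = T IFF T = T
(p2 XOR ((p5 IFF p1) IMPLIES p6)) IFF ((p2 IMPLIES p3) IFF p3) = F IFF T = F
((p2 XOR ((p5 IFF p1) IMPLIES p6)) IFF ((p2 IMPLIES p3) IFF p3)) IFF p5 = F IFF T = F
p1 IMPLIES (((p2 XOR ((p5 IFF p1) IMPLIES p6)) IFF ((p2 IMPLIES p3) IFF p3)) IFF p5) = T IMPLIES F = F
p3 OR p5 = T OR T = T
p2 IMPLIES p6 = F IMPLIES F = T
(p3 OR p5) XOR (p2 IMPLIES p6) = T XOR T = F
(p1 IMPLIES (((p2 XOR ((p5 IFF p1) IMPLIES p6)) IFF ((p2 IMPLIES p3) IFF p3)) IFF p5)) AND ((p3 OR p5) XOR (p2 IMPLIES p6)) = F AND F = F
((p3 XOR p5) IFF (p2 IMPLIES p3)) IMPLIES ((p1 IMPLIES (((p2 XOR ((p5 IFF p1) IMPLIES p6)) IFF ((p2 IMPLIES p3) IFF p3)) IFF p5)) AND ((p3 OR p5) XOR (p2 IMPLIES p6))) = F IMPLIES F = T

T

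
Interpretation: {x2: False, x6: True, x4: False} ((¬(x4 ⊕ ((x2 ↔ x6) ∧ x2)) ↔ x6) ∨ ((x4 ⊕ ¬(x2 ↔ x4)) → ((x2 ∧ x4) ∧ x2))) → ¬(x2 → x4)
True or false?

Substituting x2=False, x6=True, x4=False:
x2 ↔ x6 = False ↔ True = False
(x2 ↔ x6) ∧ x2 = False ∧ False = False
x4 ⊕ ((x2 ↔ x6) ∧ x2) = False ⊕ False = False
¬(x4 ⊕ ((x2 ↔ x6) ∧ x2)) = ¬False = True
¬(x4 ⊕ ((x2 ↔ x6) ∧ x2)) ↔ x6 = True ↔ True = True
x2 ↔ x4 = False ↔ False = True
¬(x2 ↔ x4) = ¬True = False
x4 ⊕ ¬(x2 ↔ x4) = False ⊕ False = False
x2 ∧ x4 = False ∧ False = False
(x2 ∧ x4) ∧ x2 = False ∧ False = False
(x4 ⊕ ¬(x2 ↔ x4)) → ((x2 ∧ x4) ∧ x2) = False → False = True
(¬(x4 ⊕ ((x2 ↔ x6) ∧ x2)) ↔ x6) ∨ ((x4 ⊕ ¬(x2 ↔ x4)) → ((x2 ∧ x4) ∧ x2)) = True ∨ True = True
x2 → x4 = False → False = True
¬(x2 → x4) = ¬True = False
((¬(x4 ⊕ ((x2 ↔ x6) ∧ x2)) ↔ x6) ∨ ((x4 ⊕ ¬(x2 ↔ x4)) → ((x2 ∧ x4) ∧ x2))) → ¬(x2 → x4) = True → False = False

False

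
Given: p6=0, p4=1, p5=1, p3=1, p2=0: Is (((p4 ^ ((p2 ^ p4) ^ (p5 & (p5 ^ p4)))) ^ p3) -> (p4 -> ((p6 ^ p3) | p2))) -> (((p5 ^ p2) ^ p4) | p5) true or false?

1

p2 ^ p4 = 0 ^ 1 = 1
p5 ^ p4 = 1 ^ 1 = 0
p5 & (p5 ^ p4) = 1 & 0 = 0
(p2 ^ p4) ^ (p5 & (p5 ^ p4)) = 1 ^ 0 = 1
p4 ^ ((p2 ^ p4) ^ (p5 & (p5 ^ p4))) = 1 ^ 1 = 0
(p4 ^ ((p2 ^ p4) ^ (p5 & (p5 ^ p4)))) ^ p3 = 0 ^ 1 = 1
p6 ^ p3 = 0 ^ 1 = 1
(p6 ^ p3) | p2 = 1 | 0 = 1
p4 -> ((p6 ^ p3) | p2) = 1 -> 1 = 1
((p4 ^ ((p2 ^ p4) ^ (p5 & (p5 ^ p4)))) ^ p3) -> (p4 -> ((p6 ^ p3) | p2)) = 1 -> 1 = 1
p5 ^ p2 = 1 ^ 0 = 1
(p5 ^ p2) ^ p4 = 1 ^ 1 = 0
((p5 ^ p2) ^ p4) | p5 = 0 | 1 = 1
(((p4 ^ ((p2 ^ p4) ^ (p5 & (p5 ^ p4)))) ^ p3) -> (p4 -> ((p6 ^ p3) | p2))) -> (((p5 ^ p2) ^ p4) | p5) = 1 -> 1 = 1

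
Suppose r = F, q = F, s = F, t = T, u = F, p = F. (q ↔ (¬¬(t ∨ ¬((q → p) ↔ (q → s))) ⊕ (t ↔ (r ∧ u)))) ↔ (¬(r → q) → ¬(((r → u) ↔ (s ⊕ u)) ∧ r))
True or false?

F

q → p = F → F = T
q → s = F → F = T
(q → p) ↔ (q → s) = T ↔ T = T
¬((q → p) ↔ (q → s)) = ¬T = F
t ∨ ¬((q → p) ↔ (q → s)) = T ∨ F = T
¬(t ∨ ¬((q → p) ↔ (q → s))) = ¬T = F
¬¬(t ∨ ¬((q → p) ↔ (q → s))) = ¬F = T
r ∧ u = F ∧ F = F
t ↔ (r ∧ u) = T ↔ F = F
¬¬(t ∨ ¬((q → p) ↔ (q → s))) ⊕ (t ↔ (r ∧ u)) = T ⊕ F = T
q ↔ (¬¬(t ∨ ¬((q → p) ↔ (q → s))) ⊕ (t ↔ (r ∧ u))) = F ↔ T = F
r → q = F → F = T
¬(r → q) = ¬T = F
r → u = F → F = T
s ⊕ u = F ⊕ F = F
(r → u) ↔ (s ⊕ u) = T ↔ F = F
((r → u) ↔ (s ⊕ u)) ∧ r = F ∧ F = F
¬(((r → u) ↔ (s ⊕ u)) ∧ r) = ¬F = T
¬(r → q) → ¬(((r → u) ↔ (s ⊕ u)) ∧ r) = F → T = T
(q ↔ (¬¬(t ∨ ¬((q → p) ↔ (q → s))) ⊕ (t ↔ (r ∧ u)))) ↔ (¬(r → q) → ¬(((r → u) ↔ (s ⊕ u)) ∧ r)) = F ↔ T = F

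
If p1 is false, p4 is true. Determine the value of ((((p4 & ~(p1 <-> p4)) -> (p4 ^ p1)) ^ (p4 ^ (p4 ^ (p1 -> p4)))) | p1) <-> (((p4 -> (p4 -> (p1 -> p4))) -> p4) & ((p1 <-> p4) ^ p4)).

p1 <-> p4 = 0 <-> 1 = 0
~(p1 <-> p4) = ~0 = 1
p4 & ~(p1 <-> p4) = 1 & 1 = 1
p4 ^ p1 = 1 ^ 0 = 1
(p4 & ~(p1 <-> p4)) -> (p4 ^ p1) = 1 -> 1 = 1
p1 -> p4 = 0 -> 1 = 1
p4 ^ (p1 -> p4) = 1 ^ 1 = 0
p4 ^ (p4 ^ (p1 -> p4)) = 1 ^ 0 = 1
((p4 & ~(p1 <-> p4)) -> (p4 ^ p1)) ^ (p4 ^ (p4 ^ (p1 -> p4))) = 1 ^ 1 = 0
(((p4 & ~(p1 <-> p4)) -> (p4 ^ p1)) ^ (p4 ^ (p4 ^ (p1 -> p4)))) | p1 = 0 | 0 = 0
p1 -> p4 = 0 -> 1 = 1
p4 -> (p1 -> p4) = 1 -> 1 = 1
p4 -> (p4 -> (p1 -> p4)) = 1 -> 1 = 1
(p4 -> (p4 -> (p1 -> p4))) -> p4 = 1 -> 1 = 1
p1 <-> p4 = 0 <-> 1 = 0
(p1 <-> p4) ^ p4 = 0 ^ 1 = 1
((p4 -> (p4 -> (p1 -> p4))) -> p4) & ((p1 <-> p4) ^ p4) = 1 & 1 = 1
((((p4 & ~(p1 <-> p4)) -> (p4 ^ p1)) ^ (p4 ^ (p4 ^ (p1 -> p4)))) | p1) <-> (((p4 -> (p4 -> (p1 -> p4))) -> p4) & ((p1 <-> p4) ^ p4)) = 0 <-> 1 = 0

0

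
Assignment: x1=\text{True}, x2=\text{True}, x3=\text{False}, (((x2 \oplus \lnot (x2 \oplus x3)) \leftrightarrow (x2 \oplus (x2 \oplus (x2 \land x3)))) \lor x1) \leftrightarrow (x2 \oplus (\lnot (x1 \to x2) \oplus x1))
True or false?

x2 \oplus x3 = \text{True} \oplus \text{False} = \text{True}
\lnot (x2 \oplus x3) = \lnot \text{True} = \text{False}
x2 \oplus \lnot (x2 \oplus x3) = \text{True} \oplus \text{False} = \text{True}
x2 \land x3 = \text{True} \land \text{False} = \text{False}
x2 \oplus (x2 \land x3) = \text{True} \oplus \text{False} = \text{True}
x2 \oplus (x2 \oplus (x2 \land x3)) = \text{True} \oplus \text{True} = \text{False}
(x2 \oplus \lnot (x2 \oplus x3)) \leftrightarrow (x2 \oplus (x2 \oplus (x2 \land x3))) = \text{True} \leftrightarrow \text{False} = \text{False}
((x2 \oplus \lnot (x2 \oplus x3)) \leftrightarrow (x2 \oplus (x2 \oplus (x2 \land x3)))) \lor x1 = \text{False} \lor \text{True} = \text{True}
x1 \to x2 = \text{True} \to \text{True} = \text{True}
\lnot (x1 \to x2) = \lnot \text{True} = \text{False}
\lnot (x1 \to x2) \oplus x1 = \text{False} \oplus \text{True} = \text{True}
x2 \oplus (\lnot (x1 \to x2) \oplus x1) = \text{True} \oplus \text{True} = \text{False}
(((x2 \oplus \lnot (x2 \oplus x3)) \leftrightarrow (x2 \oplus (x2 \oplus (x2 \land x3)))) \lor x1) \leftrightarrow (x2 \oplus (\lnot (x1 \to x2) \oplus x1)) = \text{True} \leftrightarrow \text{False} = \text{False}

\text{False}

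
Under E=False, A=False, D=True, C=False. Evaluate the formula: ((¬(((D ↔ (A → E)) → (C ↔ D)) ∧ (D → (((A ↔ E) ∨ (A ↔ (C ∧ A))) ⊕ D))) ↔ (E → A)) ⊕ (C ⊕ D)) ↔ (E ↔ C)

False

A → E = False → False = True
D ↔ (A → E) = True ↔ True = True
C ↔ D = False ↔ True = False
(D ↔ (A → E)) → (C ↔ D) = True → False = False
A ↔ E = False ↔ False = True
C ∧ A = False ∧ False = False
A ↔ (C ∧ A) = False ↔ False = True
(A ↔ E) ∨ (A ↔ (C ∧ A)) = True ∨ True = True
((A ↔ E) ∨ (A ↔ (C ∧ A))) ⊕ D = True ⊕ True = False
D → (((A ↔ E) ∨ (A ↔ (C ∧ A))) ⊕ D) = True → False = False
((D ↔ (A → E)) → (C ↔ D)) ∧ (D → (((A ↔ E) ∨ (A ↔ (C ∧ A))) ⊕ D)) = False ∧ False = False
¬(((D ↔ (A → E)) → (C ↔ D)) ∧ (D → (((A ↔ E) ∨ (A ↔ (C ∧ A))) ⊕ D))) = ¬False = True
E → A = False → False = True
¬(((D ↔ (A → E)) → (C ↔ D)) ∧ (D → (((A ↔ E) ∨ (A ↔ (C ∧ A))) ⊕ D))) ↔ (E → A) = True ↔ True = True
C ⊕ D = False ⊕ True = True
(¬(((D ↔ (A → E)) → (C ↔ D)) ∧ (D → (((A ↔ E) ∨ (A ↔ (C ∧ A))) ⊕ D))) ↔ (E → A)) ⊕ (C ⊕ D) = True ⊕ True = False
E ↔ C = False ↔ False = True
((¬(((D ↔ (A → E)) → (C ↔ D)) ∧ (D → (((A ↔ E) ∨ (A ↔ (C ∧ A))) ⊕ D))) ↔ (E → A)) ⊕ (C ⊕ D)) ↔ (E ↔ C) = False ↔ True = False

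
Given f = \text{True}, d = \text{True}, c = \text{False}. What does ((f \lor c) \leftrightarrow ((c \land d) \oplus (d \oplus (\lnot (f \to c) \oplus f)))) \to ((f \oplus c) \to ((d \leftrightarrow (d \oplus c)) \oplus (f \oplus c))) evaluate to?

f \lor c = \text{True} \lor \text{False} = \text{True}
c \land d = \text{False} \land \text{True} = \text{False}
f \to c = \text{True} \to \text{False} = \text{False}
\lnot (f \to c) = \lnot \text{False} = \text{True}
\lnot (f \to c) \oplus f = \text{True} \oplus \text{True} = \text{False}
d \oplus (\lnot (f \to c) \oplus f) = \text{True} \oplus \text{False} = \text{True}
(c \land d) \oplus (d \oplus (\lnot (f \to c) \oplus f)) = \text{False} \oplus \text{True} = \text{True}
(f \lor c) \leftrightarrow ((c \land d) \oplus (d \oplus (\lnot (f \to c) \oplus f))) = \text{True} \leftrightarrow \text{True} = \text{True}
f \oplus c = \text{True} \oplus \text{False} = \text{True}
d \oplus c = \text{True} \oplus \text{False} = \text{True}
d \leftrightarrow (d \oplus c) = \text{True} \leftrightarrow \text{True} = \text{True}
f \oplus c = \text{True} \oplus \text{False} = \text{True}
(d \leftrightarrow (d \oplus c)) \oplus (f \oplus c) = \text{True} \oplus \text{True} = \text{False}
(f \oplus c) \to ((d \leftrightarrow (d \oplus c)) \oplus (f \oplus c)) = \text{True} \to \text{False} = \text{False}
((f \lor c) \leftrightarrow ((c \land d) \oplus (d \oplus (\lnot (f \to c) \oplus f)))) \to ((f \oplus c) \to ((d \leftrightarrow (d \oplus c)) \oplus (f \oplus c))) = \text{True} \to \text{False} = \text{False}

\text{False}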